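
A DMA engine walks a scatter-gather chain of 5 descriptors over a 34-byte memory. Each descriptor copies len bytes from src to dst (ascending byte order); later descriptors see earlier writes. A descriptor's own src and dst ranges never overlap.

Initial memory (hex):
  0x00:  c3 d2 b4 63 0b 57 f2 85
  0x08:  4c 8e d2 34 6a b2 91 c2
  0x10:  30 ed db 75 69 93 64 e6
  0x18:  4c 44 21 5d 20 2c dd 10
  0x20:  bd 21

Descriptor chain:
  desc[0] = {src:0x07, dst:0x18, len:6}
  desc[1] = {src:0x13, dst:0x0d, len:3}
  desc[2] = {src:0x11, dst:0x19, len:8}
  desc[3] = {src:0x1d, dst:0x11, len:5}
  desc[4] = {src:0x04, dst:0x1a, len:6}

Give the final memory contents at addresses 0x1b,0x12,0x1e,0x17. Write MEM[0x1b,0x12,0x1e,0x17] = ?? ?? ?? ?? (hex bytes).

MEM[0x1b,0x12,0x1e,0x17] = 57 64 4c e6

[0] 0x07->0x18 len=6 : 85 4c 8e d2 34 6a
[1] 0x13->0x0d len=3 : 75 69 93
[2] 0x11->0x19 len=8 : ed db 75 69 93 64 e6 85
[3] 0x1d->0x11 len=5 : 93 64 e6 85 21
[4] 0x04->0x1a len=6 : 0b 57 f2 85 4c 8e
query mem[0x1b]=0x57, mem[0x12]=0x64, mem[0x1e]=0x4c, mem[0x17]=0xe6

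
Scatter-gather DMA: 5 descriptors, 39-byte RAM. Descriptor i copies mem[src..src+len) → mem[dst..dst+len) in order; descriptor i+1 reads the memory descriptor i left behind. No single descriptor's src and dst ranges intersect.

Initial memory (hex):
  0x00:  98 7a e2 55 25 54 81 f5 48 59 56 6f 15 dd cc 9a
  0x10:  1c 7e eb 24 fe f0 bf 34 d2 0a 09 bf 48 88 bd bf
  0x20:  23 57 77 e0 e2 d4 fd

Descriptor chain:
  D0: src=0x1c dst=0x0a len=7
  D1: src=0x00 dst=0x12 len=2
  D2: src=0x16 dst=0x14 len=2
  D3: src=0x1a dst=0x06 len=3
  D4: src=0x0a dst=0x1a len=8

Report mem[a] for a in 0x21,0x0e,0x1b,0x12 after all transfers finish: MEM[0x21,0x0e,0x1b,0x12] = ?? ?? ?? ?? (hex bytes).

  after D0: wrote 7B at 0x0a = 4888bdbf235777
  after D1: wrote 2B at 0x12 = 987a
  after D2: wrote 2B at 0x14 = bf34
  after D3: wrote 3B at 0x06 = 09bf48
  after D4: wrote 8B at 0x1a = 4888bdbf2357777e
query mem[0x21]=0x7e, mem[0x0e]=0x23, mem[0x1b]=0x88, mem[0x12]=0x98

MEM[0x21,0x0e,0x1b,0x12] = 7e 23 88 98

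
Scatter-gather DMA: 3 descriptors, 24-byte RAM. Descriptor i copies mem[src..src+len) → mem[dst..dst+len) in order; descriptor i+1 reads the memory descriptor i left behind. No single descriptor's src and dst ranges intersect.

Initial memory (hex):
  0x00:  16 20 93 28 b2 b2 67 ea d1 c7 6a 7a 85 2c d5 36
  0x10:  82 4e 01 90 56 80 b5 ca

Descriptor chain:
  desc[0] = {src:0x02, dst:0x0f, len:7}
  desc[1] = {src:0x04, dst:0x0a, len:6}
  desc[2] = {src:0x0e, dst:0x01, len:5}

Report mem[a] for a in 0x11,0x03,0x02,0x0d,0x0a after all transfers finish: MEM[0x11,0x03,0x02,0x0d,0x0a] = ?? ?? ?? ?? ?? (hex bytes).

#0 dst[0x0f+7] := {0x93,0x28,0xb2,0xb2,0x67,0xea,0xd1}
#1 dst[0x0a+6] := {0xb2,0xb2,0x67,0xea,0xd1,0xc7}
#2 dst[0x01+5] := {0xd1,0xc7,0x28,0xb2,0xb2}
query mem[0x11]=0xb2, mem[0x03]=0x28, mem[0x02]=0xc7, mem[0x0d]=0xea, mem[0x0a]=0xb2

MEM[0x11,0x03,0x02,0x0d,0x0a] = b2 28 c7 ea b2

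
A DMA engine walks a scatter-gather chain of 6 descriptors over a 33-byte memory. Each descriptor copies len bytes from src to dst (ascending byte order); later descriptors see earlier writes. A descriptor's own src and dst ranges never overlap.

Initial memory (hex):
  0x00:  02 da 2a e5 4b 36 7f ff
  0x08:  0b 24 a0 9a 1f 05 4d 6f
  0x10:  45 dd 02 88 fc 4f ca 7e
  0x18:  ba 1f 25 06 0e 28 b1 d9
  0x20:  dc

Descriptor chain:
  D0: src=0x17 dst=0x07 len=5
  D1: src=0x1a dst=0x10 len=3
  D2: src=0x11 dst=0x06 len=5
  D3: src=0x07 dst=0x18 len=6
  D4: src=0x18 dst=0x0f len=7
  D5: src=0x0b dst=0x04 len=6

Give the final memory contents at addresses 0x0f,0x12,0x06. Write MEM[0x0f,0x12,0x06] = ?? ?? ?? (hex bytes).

MEM[0x0f,0x12,0x06] = 0e 4f 05

#0 dst[0x07+5] := {0x7e,0xba,0x1f,0x25,0x06}
#1 dst[0x10+3] := {0x25,0x06,0x0e}
#2 dst[0x06+5] := {0x06,0x0e,0x88,0xfc,0x4f}
#3 dst[0x18+6] := {0x0e,0x88,0xfc,0x4f,0x06,0x1f}
#4 dst[0x0f+7] := {0x0e,0x88,0xfc,0x4f,0x06,0x1f,0xb1}
#5 dst[0x04+6] := {0x06,0x1f,0x05,0x4d,0x0e,0x88}
query mem[0x0f]=0x0e, mem[0x12]=0x4f, mem[0x06]=0x05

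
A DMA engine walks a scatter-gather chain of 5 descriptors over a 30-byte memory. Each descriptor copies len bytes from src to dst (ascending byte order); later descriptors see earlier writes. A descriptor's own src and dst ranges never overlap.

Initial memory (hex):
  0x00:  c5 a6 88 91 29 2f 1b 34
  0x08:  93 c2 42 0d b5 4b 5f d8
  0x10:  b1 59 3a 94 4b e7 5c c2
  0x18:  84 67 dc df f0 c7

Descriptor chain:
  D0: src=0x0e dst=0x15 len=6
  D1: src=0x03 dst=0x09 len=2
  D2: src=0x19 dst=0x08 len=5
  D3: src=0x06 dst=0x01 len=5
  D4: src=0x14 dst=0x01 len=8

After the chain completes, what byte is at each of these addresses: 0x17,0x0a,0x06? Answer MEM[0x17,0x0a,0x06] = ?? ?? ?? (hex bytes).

MEM[0x17,0x0a,0x06] = b1 df 3a

[0] 0x0e->0x15 len=6 : 5f d8 b1 59 3a 94
[1] 0x03->0x09 len=2 : 91 29
[2] 0x19->0x08 len=5 : 3a 94 df f0 c7
[3] 0x06->0x01 len=5 : 1b 34 3a 94 df
[4] 0x14->0x01 len=8 : 4b 5f d8 b1 59 3a 94 df
query mem[0x17]=0xb1, mem[0x0a]=0xdf, mem[0x06]=0x3a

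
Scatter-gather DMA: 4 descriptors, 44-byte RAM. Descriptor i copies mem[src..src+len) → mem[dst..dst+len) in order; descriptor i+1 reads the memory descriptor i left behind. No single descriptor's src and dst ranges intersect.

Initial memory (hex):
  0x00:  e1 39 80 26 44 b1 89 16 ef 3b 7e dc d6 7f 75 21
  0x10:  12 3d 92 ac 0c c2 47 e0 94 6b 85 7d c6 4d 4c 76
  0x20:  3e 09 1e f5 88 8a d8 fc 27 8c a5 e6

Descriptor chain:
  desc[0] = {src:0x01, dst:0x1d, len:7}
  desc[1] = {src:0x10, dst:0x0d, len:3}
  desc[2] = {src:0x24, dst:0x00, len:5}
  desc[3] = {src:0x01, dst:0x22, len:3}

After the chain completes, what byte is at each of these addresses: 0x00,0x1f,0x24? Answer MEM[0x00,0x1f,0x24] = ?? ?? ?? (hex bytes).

[0] 0x01->0x1d len=7 : 39 80 26 44 b1 89 16
[1] 0x10->0x0d len=3 : 12 3d 92
[2] 0x24->0x00 len=5 : 88 8a d8 fc 27
[3] 0x01->0x22 len=3 : 8a d8 fc
query mem[0x00]=0x88, mem[0x1f]=0x26, mem[0x24]=0xfc

MEM[0x00,0x1f,0x24] = 88 26 fc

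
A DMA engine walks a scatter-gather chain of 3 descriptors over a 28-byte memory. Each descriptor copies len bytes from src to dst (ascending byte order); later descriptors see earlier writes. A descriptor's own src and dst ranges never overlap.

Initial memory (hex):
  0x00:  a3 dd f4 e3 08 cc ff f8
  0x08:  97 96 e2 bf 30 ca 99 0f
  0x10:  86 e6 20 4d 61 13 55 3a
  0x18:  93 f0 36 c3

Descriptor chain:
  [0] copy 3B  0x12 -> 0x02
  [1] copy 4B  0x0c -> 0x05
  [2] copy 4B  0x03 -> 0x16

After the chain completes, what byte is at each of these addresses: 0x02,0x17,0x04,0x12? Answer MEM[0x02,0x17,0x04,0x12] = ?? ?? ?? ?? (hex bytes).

MEM[0x02,0x17,0x04,0x12] = 20 61 61 20

  after D0: wrote 3B at 0x02 = 204d61
  after D1: wrote 4B at 0x05 = 30ca990f
  after D2: wrote 4B at 0x16 = 4d6130ca
query mem[0x02]=0x20, mem[0x17]=0x61, mem[0x04]=0x61, mem[0x12]=0x20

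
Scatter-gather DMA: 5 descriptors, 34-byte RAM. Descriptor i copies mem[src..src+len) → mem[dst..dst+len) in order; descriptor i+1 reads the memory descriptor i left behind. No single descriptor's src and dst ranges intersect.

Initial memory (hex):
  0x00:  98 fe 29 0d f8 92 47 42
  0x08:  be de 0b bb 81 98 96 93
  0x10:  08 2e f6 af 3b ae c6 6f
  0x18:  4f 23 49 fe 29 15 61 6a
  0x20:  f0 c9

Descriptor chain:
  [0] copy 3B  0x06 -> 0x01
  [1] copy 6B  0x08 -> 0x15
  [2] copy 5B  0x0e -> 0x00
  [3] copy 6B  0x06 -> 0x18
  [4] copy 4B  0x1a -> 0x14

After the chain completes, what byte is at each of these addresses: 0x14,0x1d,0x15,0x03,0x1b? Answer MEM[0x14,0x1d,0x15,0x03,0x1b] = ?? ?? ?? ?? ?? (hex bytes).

MEM[0x14,0x1d,0x15,0x03,0x1b] = be bb de 2e de

  after D0: wrote 3B at 0x01 = 4742be
  after D1: wrote 6B at 0x15 = bede0bbb8198
  after D2: wrote 5B at 0x00 = 9693082ef6
  after D3: wrote 6B at 0x18 = 4742bede0bbb
  after D4: wrote 4B at 0x14 = bede0bbb
query mem[0x14]=0xbe, mem[0x1d]=0xbb, mem[0x15]=0xde, mem[0x03]=0x2e, mem[0x1b]=0xde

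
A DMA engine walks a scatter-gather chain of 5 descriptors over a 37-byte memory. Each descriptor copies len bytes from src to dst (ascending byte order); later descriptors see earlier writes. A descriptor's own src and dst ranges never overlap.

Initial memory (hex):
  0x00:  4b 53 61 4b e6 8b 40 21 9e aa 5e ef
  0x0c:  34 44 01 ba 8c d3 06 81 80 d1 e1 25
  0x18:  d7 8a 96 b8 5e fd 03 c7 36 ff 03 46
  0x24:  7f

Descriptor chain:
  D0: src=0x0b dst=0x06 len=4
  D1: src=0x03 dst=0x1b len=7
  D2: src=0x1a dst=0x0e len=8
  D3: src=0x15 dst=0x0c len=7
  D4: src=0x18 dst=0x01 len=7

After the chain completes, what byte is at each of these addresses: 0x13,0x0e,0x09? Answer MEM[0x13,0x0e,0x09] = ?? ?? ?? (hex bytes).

MEM[0x13,0x0e,0x09] = 34 25 01

  after D0: wrote 4B at 0x06 = ef344401
  after D1: wrote 7B at 0x1b = 4be68bef344401
  after D2: wrote 8B at 0x0e = 964be68bef344401
  after D3: wrote 7B at 0x0c = 01e125d78a964b
  after D4: wrote 7B at 0x01 = d78a964be68bef
query mem[0x13]=0x34, mem[0x0e]=0x25, mem[0x09]=0x01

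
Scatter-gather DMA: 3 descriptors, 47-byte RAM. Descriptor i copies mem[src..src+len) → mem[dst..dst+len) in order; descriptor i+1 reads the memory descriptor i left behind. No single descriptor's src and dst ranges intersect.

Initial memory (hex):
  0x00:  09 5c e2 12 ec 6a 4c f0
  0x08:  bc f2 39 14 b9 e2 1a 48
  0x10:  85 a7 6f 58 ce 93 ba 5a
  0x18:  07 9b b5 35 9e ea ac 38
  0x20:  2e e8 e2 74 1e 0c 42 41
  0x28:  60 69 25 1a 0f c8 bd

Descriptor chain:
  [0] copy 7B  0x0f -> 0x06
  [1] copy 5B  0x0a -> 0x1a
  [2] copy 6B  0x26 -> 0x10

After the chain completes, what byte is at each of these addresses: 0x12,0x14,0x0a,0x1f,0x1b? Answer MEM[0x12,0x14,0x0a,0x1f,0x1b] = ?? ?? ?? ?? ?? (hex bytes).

MEM[0x12,0x14,0x0a,0x1f,0x1b] = 60 25 58 38 ce

D0: mem[0x06..0x0c] <- [48 85 a7 6f 58 ce 93]
D1: mem[0x1a..0x1e] <- [58 ce 93 e2 1a]
D2: mem[0x10..0x15] <- [42 41 60 69 25 1a]
query mem[0x12]=0x60, mem[0x14]=0x25, mem[0x0a]=0x58, mem[0x1f]=0x38, mem[0x1b]=0xce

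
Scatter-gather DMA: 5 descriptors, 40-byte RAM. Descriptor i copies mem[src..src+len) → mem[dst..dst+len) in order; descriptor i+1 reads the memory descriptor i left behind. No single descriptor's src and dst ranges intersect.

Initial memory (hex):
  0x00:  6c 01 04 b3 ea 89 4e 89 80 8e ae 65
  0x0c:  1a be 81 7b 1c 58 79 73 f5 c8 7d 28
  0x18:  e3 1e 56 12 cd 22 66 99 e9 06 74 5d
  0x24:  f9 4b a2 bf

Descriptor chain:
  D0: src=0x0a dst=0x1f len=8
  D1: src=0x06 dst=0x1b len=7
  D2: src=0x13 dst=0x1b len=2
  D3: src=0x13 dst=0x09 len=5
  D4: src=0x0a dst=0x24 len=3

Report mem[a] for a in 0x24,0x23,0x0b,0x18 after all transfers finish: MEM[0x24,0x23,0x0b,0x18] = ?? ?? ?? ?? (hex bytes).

  after D0: wrote 8B at 0x1f = ae651abe817b1c58
  after D1: wrote 7B at 0x1b = 4e89808eae651a
  after D2: wrote 2B at 0x1b = 73f5
  after D3: wrote 5B at 0x09 = 73f5c87d28
  after D4: wrote 3B at 0x24 = f5c87d
query mem[0x24]=0xf5, mem[0x23]=0x81, mem[0x0b]=0xc8, mem[0x18]=0xe3

MEM[0x24,0x23,0x0b,0x18] = f5 81 c8 e3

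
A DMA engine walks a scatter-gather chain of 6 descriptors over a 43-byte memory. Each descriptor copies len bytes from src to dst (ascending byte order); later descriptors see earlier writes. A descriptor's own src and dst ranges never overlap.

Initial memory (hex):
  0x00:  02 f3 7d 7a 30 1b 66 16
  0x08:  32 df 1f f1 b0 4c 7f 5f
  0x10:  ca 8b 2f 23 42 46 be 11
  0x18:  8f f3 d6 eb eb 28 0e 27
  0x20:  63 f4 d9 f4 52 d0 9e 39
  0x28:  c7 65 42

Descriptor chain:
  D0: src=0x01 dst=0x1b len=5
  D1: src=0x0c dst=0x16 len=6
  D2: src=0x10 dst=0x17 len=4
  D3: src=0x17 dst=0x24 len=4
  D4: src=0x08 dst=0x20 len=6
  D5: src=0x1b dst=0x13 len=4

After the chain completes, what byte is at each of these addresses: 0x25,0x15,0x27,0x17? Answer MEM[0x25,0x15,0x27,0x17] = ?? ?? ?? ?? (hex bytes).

MEM[0x25,0x15,0x27,0x17] = 4c 7a 23 ca

#0 dst[0x1b+5] := {0xf3,0x7d,0x7a,0x30,0x1b}
#1 dst[0x16+6] := {0xb0,0x4c,0x7f,0x5f,0xca,0x8b}
#2 dst[0x17+4] := {0xca,0x8b,0x2f,0x23}
#3 dst[0x24+4] := {0xca,0x8b,0x2f,0x23}
#4 dst[0x20+6] := {0x32,0xdf,0x1f,0xf1,0xb0,0x4c}
#5 dst[0x13+4] := {0x8b,0x7d,0x7a,0x30}
query mem[0x25]=0x4c, mem[0x15]=0x7a, mem[0x27]=0x23, mem[0x17]=0xca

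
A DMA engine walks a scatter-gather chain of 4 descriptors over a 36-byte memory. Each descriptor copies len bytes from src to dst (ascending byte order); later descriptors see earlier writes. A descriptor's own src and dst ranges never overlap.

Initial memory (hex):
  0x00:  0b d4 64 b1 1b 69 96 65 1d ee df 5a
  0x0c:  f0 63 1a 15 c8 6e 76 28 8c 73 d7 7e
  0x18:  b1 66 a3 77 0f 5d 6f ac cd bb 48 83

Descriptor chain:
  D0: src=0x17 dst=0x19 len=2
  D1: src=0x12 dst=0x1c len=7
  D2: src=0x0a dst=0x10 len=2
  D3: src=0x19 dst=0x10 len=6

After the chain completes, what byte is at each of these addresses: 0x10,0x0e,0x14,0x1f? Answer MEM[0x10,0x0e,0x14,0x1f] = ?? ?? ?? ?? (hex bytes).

MEM[0x10,0x0e,0x14,0x1f] = 7e 1a 28 73

D0: mem[0x19..0x1a] <- [7e b1]
D1: mem[0x1c..0x22] <- [76 28 8c 73 d7 7e b1]
D2: mem[0x10..0x11] <- [df 5a]
D3: mem[0x10..0x15] <- [7e b1 77 76 28 8c]
query mem[0x10]=0x7e, mem[0x0e]=0x1a, mem[0x14]=0x28, mem[0x1f]=0x73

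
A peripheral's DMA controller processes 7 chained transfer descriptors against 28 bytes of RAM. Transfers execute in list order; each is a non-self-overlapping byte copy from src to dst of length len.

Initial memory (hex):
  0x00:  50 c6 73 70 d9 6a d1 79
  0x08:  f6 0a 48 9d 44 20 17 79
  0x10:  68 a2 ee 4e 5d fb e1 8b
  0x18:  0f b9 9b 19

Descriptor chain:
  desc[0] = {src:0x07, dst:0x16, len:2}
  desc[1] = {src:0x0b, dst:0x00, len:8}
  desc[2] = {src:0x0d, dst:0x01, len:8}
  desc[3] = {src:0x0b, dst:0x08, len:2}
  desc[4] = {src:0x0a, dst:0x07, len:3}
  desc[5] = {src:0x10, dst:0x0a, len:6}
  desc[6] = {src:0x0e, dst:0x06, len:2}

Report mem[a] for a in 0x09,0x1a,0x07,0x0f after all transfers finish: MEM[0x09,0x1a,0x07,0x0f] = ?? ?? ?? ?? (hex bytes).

MEM[0x09,0x1a,0x07,0x0f] = 44 9b fb fb

#0 dst[0x16+2] := {0x79,0xf6}
#1 dst[0x00+8] := {0x9d,0x44,0x20,0x17,0x79,0x68,0xa2,0xee}
#2 dst[0x01+8] := {0x20,0x17,0x79,0x68,0xa2,0xee,0x4e,0x5d}
#3 dst[0x08+2] := {0x9d,0x44}
#4 dst[0x07+3] := {0x48,0x9d,0x44}
#5 dst[0x0a+6] := {0x68,0xa2,0xee,0x4e,0x5d,0xfb}
#6 dst[0x06+2] := {0x5d,0xfb}
query mem[0x09]=0x44, mem[0x1a]=0x9b, mem[0x07]=0xfb, mem[0x0f]=0xfb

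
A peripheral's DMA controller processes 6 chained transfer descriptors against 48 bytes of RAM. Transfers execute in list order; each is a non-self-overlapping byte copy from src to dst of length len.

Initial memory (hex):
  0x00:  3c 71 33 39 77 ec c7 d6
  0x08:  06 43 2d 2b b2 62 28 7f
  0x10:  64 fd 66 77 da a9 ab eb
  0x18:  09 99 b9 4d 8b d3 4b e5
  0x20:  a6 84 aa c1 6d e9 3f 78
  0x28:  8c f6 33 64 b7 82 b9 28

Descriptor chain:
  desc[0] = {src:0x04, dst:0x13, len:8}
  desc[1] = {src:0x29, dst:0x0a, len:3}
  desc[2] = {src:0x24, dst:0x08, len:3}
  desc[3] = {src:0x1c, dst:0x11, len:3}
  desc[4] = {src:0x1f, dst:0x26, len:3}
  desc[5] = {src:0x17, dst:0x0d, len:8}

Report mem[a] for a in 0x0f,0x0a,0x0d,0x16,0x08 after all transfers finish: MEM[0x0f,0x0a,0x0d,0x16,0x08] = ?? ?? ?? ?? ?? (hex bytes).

MEM[0x0f,0x0a,0x0d,0x16,0x08] = 2d 3f 06 d6 6d

[0] 0x04->0x13 len=8 : 77 ec c7 d6 06 43 2d 2b
[1] 0x29->0x0a len=3 : f6 33 64
[2] 0x24->0x08 len=3 : 6d e9 3f
[3] 0x1c->0x11 len=3 : 8b d3 4b
[4] 0x1f->0x26 len=3 : e5 a6 84
[5] 0x17->0x0d len=8 : 06 43 2d 2b 4d 8b d3 4b
query mem[0x0f]=0x2d, mem[0x0a]=0x3f, mem[0x0d]=0x06, mem[0x16]=0xd6, mem[0x08]=0x6d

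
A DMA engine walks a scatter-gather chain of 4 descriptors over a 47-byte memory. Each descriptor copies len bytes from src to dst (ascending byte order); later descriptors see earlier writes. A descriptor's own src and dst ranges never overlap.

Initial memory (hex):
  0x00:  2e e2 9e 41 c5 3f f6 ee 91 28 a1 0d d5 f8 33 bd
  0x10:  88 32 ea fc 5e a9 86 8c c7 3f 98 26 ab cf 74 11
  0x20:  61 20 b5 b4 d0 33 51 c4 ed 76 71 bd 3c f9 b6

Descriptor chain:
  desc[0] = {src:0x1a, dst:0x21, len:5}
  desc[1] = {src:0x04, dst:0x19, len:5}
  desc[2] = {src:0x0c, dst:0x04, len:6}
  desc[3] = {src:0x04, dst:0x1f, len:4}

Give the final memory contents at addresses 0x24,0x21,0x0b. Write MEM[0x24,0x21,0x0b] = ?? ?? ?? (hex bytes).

MEM[0x24,0x21,0x0b] = cf 33 0d

#0 dst[0x21+5] := {0x98,0x26,0xab,0xcf,0x74}
#1 dst[0x19+5] := {0xc5,0x3f,0xf6,0xee,0x91}
#2 dst[0x04+6] := {0xd5,0xf8,0x33,0xbd,0x88,0x32}
#3 dst[0x1f+4] := {0xd5,0xf8,0x33,0xbd}
query mem[0x24]=0xcf, mem[0x21]=0x33, mem[0x0b]=0x0d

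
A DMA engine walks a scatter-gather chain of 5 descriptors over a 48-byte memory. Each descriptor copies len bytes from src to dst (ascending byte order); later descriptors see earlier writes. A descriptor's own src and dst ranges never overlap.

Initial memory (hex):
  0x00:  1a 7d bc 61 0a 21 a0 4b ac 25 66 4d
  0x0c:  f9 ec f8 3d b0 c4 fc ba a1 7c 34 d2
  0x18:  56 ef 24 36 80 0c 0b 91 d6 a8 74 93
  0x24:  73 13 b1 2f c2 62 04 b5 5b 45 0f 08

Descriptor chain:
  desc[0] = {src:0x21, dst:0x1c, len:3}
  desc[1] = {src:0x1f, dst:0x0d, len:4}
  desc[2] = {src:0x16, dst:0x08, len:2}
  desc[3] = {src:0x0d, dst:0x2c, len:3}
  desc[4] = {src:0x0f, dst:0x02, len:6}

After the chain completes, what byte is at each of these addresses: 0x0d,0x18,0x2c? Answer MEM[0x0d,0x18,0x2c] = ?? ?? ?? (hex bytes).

MEM[0x0d,0x18,0x2c] = 91 56 91

D0: mem[0x1c..0x1e] <- [a8 74 93]
D1: mem[0x0d..0x10] <- [91 d6 a8 74]
D2: mem[0x08..0x09] <- [34 d2]
D3: mem[0x2c..0x2e] <- [91 d6 a8]
D4: mem[0x02..0x07] <- [a8 74 c4 fc ba a1]
query mem[0x0d]=0x91, mem[0x18]=0x56, mem[0x2c]=0x91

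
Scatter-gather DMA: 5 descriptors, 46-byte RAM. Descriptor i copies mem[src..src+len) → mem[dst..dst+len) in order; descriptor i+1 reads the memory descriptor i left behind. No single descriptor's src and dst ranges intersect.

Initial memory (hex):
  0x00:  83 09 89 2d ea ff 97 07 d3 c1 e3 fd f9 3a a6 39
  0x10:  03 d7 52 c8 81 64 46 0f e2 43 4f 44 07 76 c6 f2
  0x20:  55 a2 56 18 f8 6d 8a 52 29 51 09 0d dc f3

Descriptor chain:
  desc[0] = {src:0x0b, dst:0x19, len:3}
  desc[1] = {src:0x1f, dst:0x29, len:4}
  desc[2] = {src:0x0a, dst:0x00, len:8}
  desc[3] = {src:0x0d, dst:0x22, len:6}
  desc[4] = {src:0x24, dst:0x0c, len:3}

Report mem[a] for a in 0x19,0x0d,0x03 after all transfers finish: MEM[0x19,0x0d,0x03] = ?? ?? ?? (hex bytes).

[0] 0x0b->0x19 len=3 : fd f9 3a
[1] 0x1f->0x29 len=4 : f2 55 a2 56
[2] 0x0a->0x00 len=8 : e3 fd f9 3a a6 39 03 d7
[3] 0x0d->0x22 len=6 : 3a a6 39 03 d7 52
[4] 0x24->0x0c len=3 : 39 03 d7
query mem[0x19]=0xfd, mem[0x0d]=0x03, mem[0x03]=0x3a

MEM[0x19,0x0d,0x03] = fd 03 3a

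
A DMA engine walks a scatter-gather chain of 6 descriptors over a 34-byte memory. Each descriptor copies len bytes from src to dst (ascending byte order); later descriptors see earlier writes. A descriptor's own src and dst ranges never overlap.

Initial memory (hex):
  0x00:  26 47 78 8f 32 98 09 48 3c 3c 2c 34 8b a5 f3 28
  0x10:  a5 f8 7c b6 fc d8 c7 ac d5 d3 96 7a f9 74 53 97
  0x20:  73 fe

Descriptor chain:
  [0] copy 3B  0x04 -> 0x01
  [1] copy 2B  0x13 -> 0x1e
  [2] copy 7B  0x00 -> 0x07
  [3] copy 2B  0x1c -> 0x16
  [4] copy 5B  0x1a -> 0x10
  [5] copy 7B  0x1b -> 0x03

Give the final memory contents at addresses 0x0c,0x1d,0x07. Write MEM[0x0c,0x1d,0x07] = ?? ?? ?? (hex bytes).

MEM[0x0c,0x1d,0x07] = 98 74 fc

[0] 0x04->0x01 len=3 : 32 98 09
[1] 0x13->0x1e len=2 : b6 fc
[2] 0x00->0x07 len=7 : 26 32 98 09 32 98 09
[3] 0x1c->0x16 len=2 : f9 74
[4] 0x1a->0x10 len=5 : 96 7a f9 74 b6
[5] 0x1b->0x03 len=7 : 7a f9 74 b6 fc 73 fe
query mem[0x0c]=0x98, mem[0x1d]=0x74, mem[0x07]=0xfc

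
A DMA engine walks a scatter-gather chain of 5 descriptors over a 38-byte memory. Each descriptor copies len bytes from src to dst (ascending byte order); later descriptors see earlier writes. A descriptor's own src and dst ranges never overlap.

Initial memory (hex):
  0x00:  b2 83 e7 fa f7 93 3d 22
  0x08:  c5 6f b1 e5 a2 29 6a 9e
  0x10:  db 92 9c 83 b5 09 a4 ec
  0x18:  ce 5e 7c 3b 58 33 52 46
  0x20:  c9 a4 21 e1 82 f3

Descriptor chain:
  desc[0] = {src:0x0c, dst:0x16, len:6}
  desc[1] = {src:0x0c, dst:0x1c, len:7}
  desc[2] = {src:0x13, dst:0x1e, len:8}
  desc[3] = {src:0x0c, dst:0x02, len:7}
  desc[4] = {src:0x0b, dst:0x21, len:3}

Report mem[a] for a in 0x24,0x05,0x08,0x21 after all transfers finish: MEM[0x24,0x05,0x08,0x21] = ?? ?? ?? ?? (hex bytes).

#0 dst[0x16+6] := {0xa2,0x29,0x6a,0x9e,0xdb,0x92}
#1 dst[0x1c+7] := {0xa2,0x29,0x6a,0x9e,0xdb,0x92,0x9c}
#2 dst[0x1e+8] := {0x83,0xb5,0x09,0xa2,0x29,0x6a,0x9e,0xdb}
#3 dst[0x02+7] := {0xa2,0x29,0x6a,0x9e,0xdb,0x92,0x9c}
#4 dst[0x21+3] := {0xe5,0xa2,0x29}
query mem[0x24]=0x9e, mem[0x05]=0x9e, mem[0x08]=0x9c, mem[0x21]=0xe5

MEM[0x24,0x05,0x08,0x21] = 9e 9e 9c e5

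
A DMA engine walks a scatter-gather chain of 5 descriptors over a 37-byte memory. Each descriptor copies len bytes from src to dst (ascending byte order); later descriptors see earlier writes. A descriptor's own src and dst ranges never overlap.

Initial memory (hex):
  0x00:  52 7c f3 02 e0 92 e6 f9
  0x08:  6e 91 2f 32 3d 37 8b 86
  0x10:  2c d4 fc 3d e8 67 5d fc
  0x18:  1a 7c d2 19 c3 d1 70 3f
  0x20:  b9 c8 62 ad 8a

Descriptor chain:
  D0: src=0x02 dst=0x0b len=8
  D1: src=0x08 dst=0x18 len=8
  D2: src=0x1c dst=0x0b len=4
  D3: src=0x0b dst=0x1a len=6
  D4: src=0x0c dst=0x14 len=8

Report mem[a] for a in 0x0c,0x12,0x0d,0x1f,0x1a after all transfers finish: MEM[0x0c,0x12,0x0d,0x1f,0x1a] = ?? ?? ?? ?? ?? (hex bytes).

  after D0: wrote 8B at 0x0b = f302e092e6f96e91
  after D1: wrote 8B at 0x18 = 6e912ff302e092e6
  after D2: wrote 4B at 0x0b = 02e092e6
  after D3: wrote 6B at 0x1a = 02e092e6e6f9
  after D4: wrote 8B at 0x14 = e092e6e6f96e913d
query mem[0x0c]=0xe0, mem[0x12]=0x91, mem[0x0d]=0x92, mem[0x1f]=0xf9, mem[0x1a]=0x91

MEM[0x0c,0x12,0x0d,0x1f,0x1a] = e0 91 92 f9 91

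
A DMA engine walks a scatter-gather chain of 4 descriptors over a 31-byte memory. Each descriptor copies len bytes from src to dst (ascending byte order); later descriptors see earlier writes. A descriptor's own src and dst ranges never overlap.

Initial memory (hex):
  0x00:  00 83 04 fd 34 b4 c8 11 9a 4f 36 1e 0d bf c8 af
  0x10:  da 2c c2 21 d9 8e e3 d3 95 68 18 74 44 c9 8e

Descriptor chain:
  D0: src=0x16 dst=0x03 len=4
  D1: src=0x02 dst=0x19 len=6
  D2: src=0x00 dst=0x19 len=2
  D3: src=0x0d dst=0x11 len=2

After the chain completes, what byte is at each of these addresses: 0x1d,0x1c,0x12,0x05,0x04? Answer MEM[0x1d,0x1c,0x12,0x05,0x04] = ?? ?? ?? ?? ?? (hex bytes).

[0] 0x16->0x03 len=4 : e3 d3 95 68
[1] 0x02->0x19 len=6 : 04 e3 d3 95 68 11
[2] 0x00->0x19 len=2 : 00 83
[3] 0x0d->0x11 len=2 : bf c8
query mem[0x1d]=0x68, mem[0x1c]=0x95, mem[0x12]=0xc8, mem[0x05]=0x95, mem[0x04]=0xd3

MEM[0x1d,0x1c,0x12,0x05,0x04] = 68 95 c8 95 d3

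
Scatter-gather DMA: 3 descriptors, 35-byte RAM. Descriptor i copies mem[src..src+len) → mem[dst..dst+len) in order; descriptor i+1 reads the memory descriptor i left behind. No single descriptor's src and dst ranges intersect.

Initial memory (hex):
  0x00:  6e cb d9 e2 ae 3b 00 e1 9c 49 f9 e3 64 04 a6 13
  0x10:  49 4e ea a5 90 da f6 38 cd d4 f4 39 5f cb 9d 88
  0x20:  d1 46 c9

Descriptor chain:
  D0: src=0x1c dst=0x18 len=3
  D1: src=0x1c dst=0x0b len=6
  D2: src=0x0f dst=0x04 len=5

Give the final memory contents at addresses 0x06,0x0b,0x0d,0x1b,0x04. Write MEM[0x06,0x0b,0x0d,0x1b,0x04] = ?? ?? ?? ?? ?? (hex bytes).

MEM[0x06,0x0b,0x0d,0x1b,0x04] = 4e 5f 9d 39 d1

#0 dst[0x18+3] := {0x5f,0xcb,0x9d}
#1 dst[0x0b+6] := {0x5f,0xcb,0x9d,0x88,0xd1,0x46}
#2 dst[0x04+5] := {0xd1,0x46,0x4e,0xea,0xa5}
query mem[0x06]=0x4e, mem[0x0b]=0x5f, mem[0x0d]=0x9d, mem[0x1b]=0x39, mem[0x04]=0xd1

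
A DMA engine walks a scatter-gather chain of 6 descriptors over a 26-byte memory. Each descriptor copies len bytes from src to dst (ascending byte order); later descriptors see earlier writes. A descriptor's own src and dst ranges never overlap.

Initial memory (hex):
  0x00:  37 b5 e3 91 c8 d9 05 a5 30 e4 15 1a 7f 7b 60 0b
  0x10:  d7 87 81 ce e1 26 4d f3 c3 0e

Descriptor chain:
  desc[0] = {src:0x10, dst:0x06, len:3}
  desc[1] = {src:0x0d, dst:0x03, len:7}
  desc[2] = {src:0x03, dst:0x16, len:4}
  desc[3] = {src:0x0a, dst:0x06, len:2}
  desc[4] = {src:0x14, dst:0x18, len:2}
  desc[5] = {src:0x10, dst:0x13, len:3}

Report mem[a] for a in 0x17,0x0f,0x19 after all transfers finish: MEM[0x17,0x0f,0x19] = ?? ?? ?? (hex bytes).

[0] 0x10->0x06 len=3 : d7 87 81
[1] 0x0d->0x03 len=7 : 7b 60 0b d7 87 81 ce
[2] 0x03->0x16 len=4 : 7b 60 0b d7
[3] 0x0a->0x06 len=2 : 15 1a
[4] 0x14->0x18 len=2 : e1 26
[5] 0x10->0x13 len=3 : d7 87 81
query mem[0x17]=0x60, mem[0x0f]=0x0b, mem[0x19]=0x26

MEM[0x17,0x0f,0x19] = 60 0b 26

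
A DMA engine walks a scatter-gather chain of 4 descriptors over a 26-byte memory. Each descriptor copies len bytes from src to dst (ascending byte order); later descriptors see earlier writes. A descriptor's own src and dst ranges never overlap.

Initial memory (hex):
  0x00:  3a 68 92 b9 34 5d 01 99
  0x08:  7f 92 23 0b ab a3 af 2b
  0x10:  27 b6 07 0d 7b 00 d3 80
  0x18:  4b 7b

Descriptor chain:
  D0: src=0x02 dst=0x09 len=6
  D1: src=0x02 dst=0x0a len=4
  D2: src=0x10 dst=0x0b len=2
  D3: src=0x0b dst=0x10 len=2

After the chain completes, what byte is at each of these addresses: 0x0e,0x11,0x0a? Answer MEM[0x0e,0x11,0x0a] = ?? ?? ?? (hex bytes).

  after D0: wrote 6B at 0x09 = 92b9345d0199
  after D1: wrote 4B at 0x0a = 92b9345d
  after D2: wrote 2B at 0x0b = 27b6
  after D3: wrote 2B at 0x10 = 27b6
query mem[0x0e]=0x99, mem[0x11]=0xb6, mem[0x0a]=0x92

MEM[0x0e,0x11,0x0a] = 99 b6 92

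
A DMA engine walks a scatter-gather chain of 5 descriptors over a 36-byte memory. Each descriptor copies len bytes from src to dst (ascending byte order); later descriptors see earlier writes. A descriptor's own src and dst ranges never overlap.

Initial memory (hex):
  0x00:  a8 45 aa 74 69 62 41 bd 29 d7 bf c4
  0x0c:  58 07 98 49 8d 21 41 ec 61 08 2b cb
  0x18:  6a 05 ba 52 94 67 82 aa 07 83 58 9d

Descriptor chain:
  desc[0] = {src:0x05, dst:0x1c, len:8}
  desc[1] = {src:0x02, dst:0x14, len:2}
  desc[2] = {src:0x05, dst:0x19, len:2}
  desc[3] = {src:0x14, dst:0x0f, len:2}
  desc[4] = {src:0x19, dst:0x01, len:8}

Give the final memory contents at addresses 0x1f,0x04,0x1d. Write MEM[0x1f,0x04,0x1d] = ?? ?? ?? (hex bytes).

#0 dst[0x1c+8] := {0x62,0x41,0xbd,0x29,0xd7,0xbf,0xc4,0x58}
#1 dst[0x14+2] := {0xaa,0x74}
#2 dst[0x19+2] := {0x62,0x41}
#3 dst[0x0f+2] := {0xaa,0x74}
#4 dst[0x01+8] := {0x62,0x41,0x52,0x62,0x41,0xbd,0x29,0xd7}
query mem[0x1f]=0x29, mem[0x04]=0x62, mem[0x1d]=0x41

MEM[0x1f,0x04,0x1d] = 29 62 41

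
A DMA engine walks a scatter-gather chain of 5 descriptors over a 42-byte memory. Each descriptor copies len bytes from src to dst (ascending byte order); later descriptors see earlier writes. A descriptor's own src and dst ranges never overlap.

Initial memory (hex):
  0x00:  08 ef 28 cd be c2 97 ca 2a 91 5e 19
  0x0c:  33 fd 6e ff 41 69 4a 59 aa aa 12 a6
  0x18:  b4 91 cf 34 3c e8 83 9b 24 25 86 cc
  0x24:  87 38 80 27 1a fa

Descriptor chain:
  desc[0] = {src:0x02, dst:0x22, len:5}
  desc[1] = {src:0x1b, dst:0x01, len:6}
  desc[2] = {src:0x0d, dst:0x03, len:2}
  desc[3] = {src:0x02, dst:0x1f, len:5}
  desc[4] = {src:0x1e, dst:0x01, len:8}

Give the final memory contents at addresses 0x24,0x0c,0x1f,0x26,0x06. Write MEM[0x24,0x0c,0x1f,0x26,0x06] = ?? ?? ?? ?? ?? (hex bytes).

MEM[0x24,0x0c,0x1f,0x26,0x06] = be 33 3c 97 24

  after D0: wrote 5B at 0x22 = 28cdbec297
  after D1: wrote 6B at 0x01 = 343ce8839b24
  after D2: wrote 2B at 0x03 = fd6e
  after D3: wrote 5B at 0x1f = 3cfd6e9b24
  after D4: wrote 8B at 0x01 = 833cfd6e9b24bec2
query mem[0x24]=0xbe, mem[0x0c]=0x33, mem[0x1f]=0x3c, mem[0x26]=0x97, mem[0x06]=0x24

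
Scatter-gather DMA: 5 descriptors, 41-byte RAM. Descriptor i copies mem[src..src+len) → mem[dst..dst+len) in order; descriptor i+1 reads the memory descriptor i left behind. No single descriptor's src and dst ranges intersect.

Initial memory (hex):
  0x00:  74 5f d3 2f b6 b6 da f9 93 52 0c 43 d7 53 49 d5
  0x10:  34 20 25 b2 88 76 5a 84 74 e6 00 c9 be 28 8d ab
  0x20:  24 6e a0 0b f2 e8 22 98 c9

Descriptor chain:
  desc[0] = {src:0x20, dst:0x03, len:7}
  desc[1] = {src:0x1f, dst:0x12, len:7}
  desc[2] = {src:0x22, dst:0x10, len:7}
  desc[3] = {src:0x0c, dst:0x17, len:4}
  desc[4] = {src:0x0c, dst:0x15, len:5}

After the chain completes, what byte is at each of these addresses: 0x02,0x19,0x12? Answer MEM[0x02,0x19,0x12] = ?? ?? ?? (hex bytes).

MEM[0x02,0x19,0x12] = d3 a0 f2

D0: mem[0x03..0x09] <- [24 6e a0 0b f2 e8 22]
D1: mem[0x12..0x18] <- [ab 24 6e a0 0b f2 e8]
D2: mem[0x10..0x16] <- [a0 0b f2 e8 22 98 c9]
D3: mem[0x17..0x1a] <- [d7 53 49 d5]
D4: mem[0x15..0x19] <- [d7 53 49 d5 a0]
query mem[0x02]=0xd3, mem[0x19]=0xa0, mem[0x12]=0xf2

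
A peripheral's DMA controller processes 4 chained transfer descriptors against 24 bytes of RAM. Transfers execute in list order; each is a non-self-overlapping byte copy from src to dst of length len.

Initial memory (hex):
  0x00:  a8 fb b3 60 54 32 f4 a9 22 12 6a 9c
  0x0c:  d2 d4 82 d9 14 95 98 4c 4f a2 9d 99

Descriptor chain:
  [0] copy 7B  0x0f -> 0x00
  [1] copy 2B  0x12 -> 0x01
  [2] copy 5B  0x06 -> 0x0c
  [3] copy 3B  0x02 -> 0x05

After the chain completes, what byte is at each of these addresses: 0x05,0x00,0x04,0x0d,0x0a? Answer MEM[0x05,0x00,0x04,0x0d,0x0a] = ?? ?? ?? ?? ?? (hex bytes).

MEM[0x05,0x00,0x04,0x0d,0x0a] = 4c d9 4c a9 6a

[0] 0x0f->0x00 len=7 : d9 14 95 98 4c 4f a2
[1] 0x12->0x01 len=2 : 98 4c
[2] 0x06->0x0c len=5 : a2 a9 22 12 6a
[3] 0x02->0x05 len=3 : 4c 98 4c
query mem[0x05]=0x4c, mem[0x00]=0xd9, mem[0x04]=0x4c, mem[0x0d]=0xa9, mem[0x0a]=0x6a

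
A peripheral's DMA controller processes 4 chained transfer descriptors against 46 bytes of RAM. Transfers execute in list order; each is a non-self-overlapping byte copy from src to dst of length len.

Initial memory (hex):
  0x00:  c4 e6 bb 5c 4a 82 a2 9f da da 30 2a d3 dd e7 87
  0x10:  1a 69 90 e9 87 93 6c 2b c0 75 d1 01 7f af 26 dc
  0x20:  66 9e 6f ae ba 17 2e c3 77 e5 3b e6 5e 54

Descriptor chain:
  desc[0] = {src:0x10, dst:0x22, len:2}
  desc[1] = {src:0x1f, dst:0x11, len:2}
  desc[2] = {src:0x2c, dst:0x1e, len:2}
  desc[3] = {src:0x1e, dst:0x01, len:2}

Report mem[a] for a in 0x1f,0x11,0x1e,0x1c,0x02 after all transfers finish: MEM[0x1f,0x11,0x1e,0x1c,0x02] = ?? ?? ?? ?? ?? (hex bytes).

MEM[0x1f,0x11,0x1e,0x1c,0x02] = 54 dc 5e 7f 54

[0] 0x10->0x22 len=2 : 1a 69
[1] 0x1f->0x11 len=2 : dc 66
[2] 0x2c->0x1e len=2 : 5e 54
[3] 0x1e->0x01 len=2 : 5e 54
query mem[0x1f]=0x54, mem[0x11]=0xdc, mem[0x1e]=0x5e, mem[0x1c]=0x7f, mem[0x02]=0x54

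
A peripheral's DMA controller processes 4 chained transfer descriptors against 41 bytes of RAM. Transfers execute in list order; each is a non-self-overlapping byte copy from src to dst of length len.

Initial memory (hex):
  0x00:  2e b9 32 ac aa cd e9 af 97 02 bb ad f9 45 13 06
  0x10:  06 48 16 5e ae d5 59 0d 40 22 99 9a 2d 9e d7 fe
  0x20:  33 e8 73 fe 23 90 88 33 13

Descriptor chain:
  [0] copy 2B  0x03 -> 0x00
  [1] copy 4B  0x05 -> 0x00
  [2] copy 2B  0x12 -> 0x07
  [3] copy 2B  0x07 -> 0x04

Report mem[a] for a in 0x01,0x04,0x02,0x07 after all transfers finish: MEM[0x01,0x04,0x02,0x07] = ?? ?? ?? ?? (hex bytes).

  after D0: wrote 2B at 0x00 = acaa
  after D1: wrote 4B at 0x00 = cde9af97
  after D2: wrote 2B at 0x07 = 165e
  after D3: wrote 2B at 0x04 = 165e
query mem[0x01]=0xe9, mem[0x04]=0x16, mem[0x02]=0xaf, mem[0x07]=0x16

MEM[0x01,0x04,0x02,0x07] = e9 16 af 16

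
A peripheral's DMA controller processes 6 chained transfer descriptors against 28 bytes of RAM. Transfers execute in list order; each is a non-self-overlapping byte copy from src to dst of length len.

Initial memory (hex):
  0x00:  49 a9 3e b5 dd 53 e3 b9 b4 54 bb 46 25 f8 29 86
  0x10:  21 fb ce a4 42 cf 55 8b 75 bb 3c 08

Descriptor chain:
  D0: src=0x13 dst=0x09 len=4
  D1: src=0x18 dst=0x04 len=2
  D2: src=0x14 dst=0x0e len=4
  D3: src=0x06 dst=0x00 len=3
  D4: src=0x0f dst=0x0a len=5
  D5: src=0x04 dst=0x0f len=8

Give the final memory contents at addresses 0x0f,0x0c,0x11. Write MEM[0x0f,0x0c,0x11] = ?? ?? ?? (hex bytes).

MEM[0x0f,0x0c,0x11] = 75 8b e3

[0] 0x13->0x09 len=4 : a4 42 cf 55
[1] 0x18->0x04 len=2 : 75 bb
[2] 0x14->0x0e len=4 : 42 cf 55 8b
[3] 0x06->0x00 len=3 : e3 b9 b4
[4] 0x0f->0x0a len=5 : cf 55 8b ce a4
[5] 0x04->0x0f len=8 : 75 bb e3 b9 b4 a4 cf 55
query mem[0x0f]=0x75, mem[0x0c]=0x8b, mem[0x11]=0xe3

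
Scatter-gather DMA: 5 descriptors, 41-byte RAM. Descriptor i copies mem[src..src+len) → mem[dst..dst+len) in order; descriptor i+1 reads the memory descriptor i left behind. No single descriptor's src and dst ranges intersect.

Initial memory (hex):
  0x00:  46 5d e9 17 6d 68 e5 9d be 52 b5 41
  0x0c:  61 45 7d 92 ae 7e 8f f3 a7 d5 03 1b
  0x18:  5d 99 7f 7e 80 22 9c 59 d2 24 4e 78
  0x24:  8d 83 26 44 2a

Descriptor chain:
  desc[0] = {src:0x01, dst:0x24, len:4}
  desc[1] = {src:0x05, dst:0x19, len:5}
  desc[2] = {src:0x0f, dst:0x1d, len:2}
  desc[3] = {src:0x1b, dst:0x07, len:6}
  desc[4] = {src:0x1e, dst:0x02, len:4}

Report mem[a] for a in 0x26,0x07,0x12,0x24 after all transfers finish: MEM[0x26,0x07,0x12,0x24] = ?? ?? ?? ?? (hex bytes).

MEM[0x26,0x07,0x12,0x24] = 17 9d 8f 5d

D0: mem[0x24..0x27] <- [5d e9 17 6d]
D1: mem[0x19..0x1d] <- [68 e5 9d be 52]
D2: mem[0x1d..0x1e] <- [92 ae]
D3: mem[0x07..0x0c] <- [9d be 92 ae 59 d2]
D4: mem[0x02..0x05] <- [ae 59 d2 24]
query mem[0x26]=0x17, mem[0x07]=0x9d, mem[0x12]=0x8f, mem[0x24]=0x5d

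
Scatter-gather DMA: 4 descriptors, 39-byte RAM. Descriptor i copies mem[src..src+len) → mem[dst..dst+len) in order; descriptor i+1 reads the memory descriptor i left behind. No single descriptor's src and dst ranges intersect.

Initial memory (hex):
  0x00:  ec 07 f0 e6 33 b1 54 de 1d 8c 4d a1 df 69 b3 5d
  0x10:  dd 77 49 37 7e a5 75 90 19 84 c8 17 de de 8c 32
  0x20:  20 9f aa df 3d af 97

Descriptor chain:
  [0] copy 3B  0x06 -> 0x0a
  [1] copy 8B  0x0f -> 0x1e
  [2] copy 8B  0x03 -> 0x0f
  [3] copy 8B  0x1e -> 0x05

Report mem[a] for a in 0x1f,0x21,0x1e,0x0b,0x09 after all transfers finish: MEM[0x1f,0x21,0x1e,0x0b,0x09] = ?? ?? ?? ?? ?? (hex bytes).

[0] 0x06->0x0a len=3 : 54 de 1d
[1] 0x0f->0x1e len=8 : 5d dd 77 49 37 7e a5 75
[2] 0x03->0x0f len=8 : e6 33 b1 54 de 1d 8c 54
[3] 0x1e->0x05 len=8 : 5d dd 77 49 37 7e a5 75
query mem[0x1f]=0xdd, mem[0x21]=0x49, mem[0x1e]=0x5d, mem[0x0b]=0xa5, mem[0x09]=0x37

MEM[0x1f,0x21,0x1e,0x0b,0x09] = dd 49 5d a5 37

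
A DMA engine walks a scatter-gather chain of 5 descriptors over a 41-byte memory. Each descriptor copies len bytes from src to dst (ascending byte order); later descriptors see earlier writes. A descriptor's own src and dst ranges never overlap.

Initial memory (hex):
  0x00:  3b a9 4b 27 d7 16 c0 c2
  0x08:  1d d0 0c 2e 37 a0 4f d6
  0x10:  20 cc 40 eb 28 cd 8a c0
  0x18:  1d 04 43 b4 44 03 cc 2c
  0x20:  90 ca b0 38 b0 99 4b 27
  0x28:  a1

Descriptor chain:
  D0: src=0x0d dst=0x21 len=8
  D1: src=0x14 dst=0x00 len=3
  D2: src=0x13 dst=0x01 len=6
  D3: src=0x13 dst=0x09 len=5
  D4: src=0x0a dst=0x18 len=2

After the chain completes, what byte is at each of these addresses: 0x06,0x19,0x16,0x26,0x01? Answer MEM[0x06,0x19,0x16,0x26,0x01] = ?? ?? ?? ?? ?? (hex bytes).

MEM[0x06,0x19,0x16,0x26,0x01] = 1d cd 8a 40 eb

#0 dst[0x21+8] := {0xa0,0x4f,0xd6,0x20,0xcc,0x40,0xeb,0x28}
#1 dst[0x00+3] := {0x28,0xcd,0x8a}
#2 dst[0x01+6] := {0xeb,0x28,0xcd,0x8a,0xc0,0x1d}
#3 dst[0x09+5] := {0xeb,0x28,0xcd,0x8a,0xc0}
#4 dst[0x18+2] := {0x28,0xcd}
query mem[0x06]=0x1d, mem[0x19]=0xcd, mem[0x16]=0x8a, mem[0x26]=0x40, mem[0x01]=0xeb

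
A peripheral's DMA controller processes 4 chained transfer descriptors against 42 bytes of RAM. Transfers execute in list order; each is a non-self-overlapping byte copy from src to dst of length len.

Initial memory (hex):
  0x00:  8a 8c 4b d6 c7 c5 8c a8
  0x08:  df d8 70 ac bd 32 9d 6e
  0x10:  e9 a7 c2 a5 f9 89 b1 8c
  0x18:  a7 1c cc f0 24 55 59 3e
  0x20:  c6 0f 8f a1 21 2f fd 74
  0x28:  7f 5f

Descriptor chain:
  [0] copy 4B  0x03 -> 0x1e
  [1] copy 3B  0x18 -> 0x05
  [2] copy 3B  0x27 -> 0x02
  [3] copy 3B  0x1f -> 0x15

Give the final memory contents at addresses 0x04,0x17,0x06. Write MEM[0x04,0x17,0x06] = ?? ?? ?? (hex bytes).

[0] 0x03->0x1e len=4 : d6 c7 c5 8c
[1] 0x18->0x05 len=3 : a7 1c cc
[2] 0x27->0x02 len=3 : 74 7f 5f
[3] 0x1f->0x15 len=3 : c7 c5 8c
query mem[0x04]=0x5f, mem[0x17]=0x8c, mem[0x06]=0x1c

MEM[0x04,0x17,0x06] = 5f 8c 1c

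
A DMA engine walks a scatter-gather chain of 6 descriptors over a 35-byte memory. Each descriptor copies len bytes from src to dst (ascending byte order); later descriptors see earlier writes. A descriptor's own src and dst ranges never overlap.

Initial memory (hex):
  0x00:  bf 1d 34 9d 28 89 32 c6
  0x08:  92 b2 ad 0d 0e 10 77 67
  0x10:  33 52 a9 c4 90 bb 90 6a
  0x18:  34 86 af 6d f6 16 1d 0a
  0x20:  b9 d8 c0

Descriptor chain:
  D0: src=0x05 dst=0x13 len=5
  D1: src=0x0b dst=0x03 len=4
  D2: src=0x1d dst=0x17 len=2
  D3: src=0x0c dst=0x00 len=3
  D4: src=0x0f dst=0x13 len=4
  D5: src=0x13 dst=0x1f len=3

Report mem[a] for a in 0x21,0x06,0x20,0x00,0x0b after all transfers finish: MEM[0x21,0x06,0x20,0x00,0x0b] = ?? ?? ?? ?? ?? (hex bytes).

MEM[0x21,0x06,0x20,0x00,0x0b] = 52 77 33 0e 0d

D0: mem[0x13..0x17] <- [89 32 c6 92 b2]
D1: mem[0x03..0x06] <- [0d 0e 10 77]
D2: mem[0x17..0x18] <- [16 1d]
D3: mem[0x00..0x02] <- [0e 10 77]
D4: mem[0x13..0x16] <- [67 33 52 a9]
D5: mem[0x1f..0x21] <- [67 33 52]
query mem[0x21]=0x52, mem[0x06]=0x77, mem[0x20]=0x33, mem[0x00]=0x0e, mem[0x0b]=0x0d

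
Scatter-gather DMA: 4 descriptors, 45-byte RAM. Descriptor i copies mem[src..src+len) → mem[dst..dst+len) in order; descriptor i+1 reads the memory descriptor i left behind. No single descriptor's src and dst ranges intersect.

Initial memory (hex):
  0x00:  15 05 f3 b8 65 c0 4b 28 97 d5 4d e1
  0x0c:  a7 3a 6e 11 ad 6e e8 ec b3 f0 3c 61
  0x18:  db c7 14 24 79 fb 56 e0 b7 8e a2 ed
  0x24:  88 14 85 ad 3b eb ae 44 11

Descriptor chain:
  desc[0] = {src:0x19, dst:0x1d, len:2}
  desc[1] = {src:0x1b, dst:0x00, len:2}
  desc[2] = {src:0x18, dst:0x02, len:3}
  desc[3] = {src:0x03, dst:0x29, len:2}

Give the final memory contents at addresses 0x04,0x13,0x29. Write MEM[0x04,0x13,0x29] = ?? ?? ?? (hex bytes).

MEM[0x04,0x13,0x29] = 14 ec c7

[0] 0x19->0x1d len=2 : c7 14
[1] 0x1b->0x00 len=2 : 24 79
[2] 0x18->0x02 len=3 : db c7 14
[3] 0x03->0x29 len=2 : c7 14
query mem[0x04]=0x14, mem[0x13]=0xec, mem[0x29]=0xc7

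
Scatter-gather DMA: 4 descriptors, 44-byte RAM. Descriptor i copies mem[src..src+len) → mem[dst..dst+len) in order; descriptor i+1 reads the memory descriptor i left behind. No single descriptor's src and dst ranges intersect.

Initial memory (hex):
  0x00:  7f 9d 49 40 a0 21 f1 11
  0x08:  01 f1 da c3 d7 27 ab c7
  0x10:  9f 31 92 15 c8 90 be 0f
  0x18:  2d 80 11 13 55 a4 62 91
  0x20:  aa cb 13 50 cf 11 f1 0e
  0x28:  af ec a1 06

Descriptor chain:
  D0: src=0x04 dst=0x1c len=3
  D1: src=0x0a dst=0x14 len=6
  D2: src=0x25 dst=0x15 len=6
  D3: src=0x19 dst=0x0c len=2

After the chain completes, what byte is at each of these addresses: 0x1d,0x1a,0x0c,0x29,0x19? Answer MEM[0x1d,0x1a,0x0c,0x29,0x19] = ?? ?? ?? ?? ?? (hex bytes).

MEM[0x1d,0x1a,0x0c,0x29,0x19] = 21 a1 ec ec ec

D0: mem[0x1c..0x1e] <- [a0 21 f1]
D1: mem[0x14..0x19] <- [da c3 d7 27 ab c7]
D2: mem[0x15..0x1a] <- [11 f1 0e af ec a1]
D3: mem[0x0c..0x0d] <- [ec a1]
query mem[0x1d]=0x21, mem[0x1a]=0xa1, mem[0x0c]=0xec, mem[0x29]=0xec, mem[0x19]=0xec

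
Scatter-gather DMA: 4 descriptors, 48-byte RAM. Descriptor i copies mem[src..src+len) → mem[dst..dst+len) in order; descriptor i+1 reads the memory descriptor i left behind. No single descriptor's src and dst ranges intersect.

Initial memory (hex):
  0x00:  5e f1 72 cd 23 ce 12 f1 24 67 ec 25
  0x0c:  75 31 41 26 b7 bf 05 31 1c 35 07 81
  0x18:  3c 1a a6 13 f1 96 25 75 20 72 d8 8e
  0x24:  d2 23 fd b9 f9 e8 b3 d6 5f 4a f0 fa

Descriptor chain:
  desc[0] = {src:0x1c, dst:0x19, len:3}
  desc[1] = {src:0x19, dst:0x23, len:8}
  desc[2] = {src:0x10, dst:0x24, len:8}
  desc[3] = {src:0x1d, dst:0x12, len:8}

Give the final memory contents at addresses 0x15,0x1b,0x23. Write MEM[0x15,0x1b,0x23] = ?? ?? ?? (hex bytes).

MEM[0x15,0x1b,0x23] = 20 25 f1

D0: mem[0x19..0x1b] <- [f1 96 25]
D1: mem[0x23..0x2a] <- [f1 96 25 f1 96 25 75 20]
D2: mem[0x24..0x2b] <- [b7 bf 05 31 1c 35 07 81]
D3: mem[0x12..0x19] <- [96 25 75 20 72 d8 f1 b7]
query mem[0x15]=0x20, mem[0x1b]=0x25, mem[0x23]=0xf1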